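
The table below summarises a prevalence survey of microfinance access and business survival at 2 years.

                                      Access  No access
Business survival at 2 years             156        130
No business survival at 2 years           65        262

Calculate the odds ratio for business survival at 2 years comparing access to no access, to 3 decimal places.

4.837

Reading the table with exposure as columns: a = 156 (Access, case), b = 65 (Access, non-case), c = 130 (No access, case), d = 262.
OR = (a·d)/(b·c) = (156 × 262) / (65 × 130) = 40872 / 8450 = 4.83692
The odds of business survival at 2 years are about 4.84 times as high in the access group.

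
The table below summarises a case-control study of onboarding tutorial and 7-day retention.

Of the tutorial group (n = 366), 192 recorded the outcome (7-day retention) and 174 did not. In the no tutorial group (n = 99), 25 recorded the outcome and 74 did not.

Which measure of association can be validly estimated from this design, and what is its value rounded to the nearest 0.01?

From the description: a = 192, b = 174, c = 25, d = 74.
This is a case-control study: participants were sampled on outcome status, so risks in the source population cannot be estimated directly — relative risk is not valid here. The odds ratio is the appropriate measure.
OR = (a·d)/(b·c) = (192 × 74) / (174 × 25) = 14208 / 4350 = 3.26621

3.27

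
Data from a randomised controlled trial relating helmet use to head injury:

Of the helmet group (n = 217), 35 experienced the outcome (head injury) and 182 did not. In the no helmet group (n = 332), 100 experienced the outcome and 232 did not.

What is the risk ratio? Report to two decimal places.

From the description: a = 35, b = 182, c = 100, d = 232.
Risk in exposed = 35/217 = 0.16129; risk in unexposed = 100/332 = 0.30120.
RR = 0.16129 / 0.30120 = 0.53548
The risk is 46% lower among the exposed than among the unexposed.

0.54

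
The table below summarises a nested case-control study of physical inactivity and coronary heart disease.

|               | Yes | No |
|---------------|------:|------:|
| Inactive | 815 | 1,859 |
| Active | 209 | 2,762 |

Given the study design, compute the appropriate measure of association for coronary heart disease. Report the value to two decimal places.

5.79

Cells: a = 815, b = 1859, c = 209, d = 2762.
This is a nested case-control study: participants were sampled on outcome status, so risks in the source population cannot be estimated directly — relative risk is not valid here. The odds ratio is the appropriate measure.
OR = (a·d)/(b·c) = (815 × 2762) / (1859 × 209) = 2251030 / 388531 = 5.79369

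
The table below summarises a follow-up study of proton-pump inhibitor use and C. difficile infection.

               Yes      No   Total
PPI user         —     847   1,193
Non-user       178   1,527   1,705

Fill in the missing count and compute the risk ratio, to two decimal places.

The missing cell is in the exposed row: 1193 − 847 = 346.
So a = 346, b = 847, c = 178, d = 1527.
RR = [a/(a+b)] / [c/(c+d)] = (346/1193) / (178/1705) = 0.29003/0.10440 = 2.77805

2.78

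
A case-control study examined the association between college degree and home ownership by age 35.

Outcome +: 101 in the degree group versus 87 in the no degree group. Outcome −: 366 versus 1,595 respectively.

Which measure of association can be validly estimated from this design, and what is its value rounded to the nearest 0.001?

From the description: a = 101, b = 366, c = 87, d = 1595.
This is a case-control study: participants were sampled on outcome status, so risks in the source population cannot be estimated directly — relative risk is not valid here. The odds ratio is the appropriate measure.
OR = (a·d)/(b·c) = (101 × 1595) / (366 × 87) = 161095 / 31842 = 5.05920

5.059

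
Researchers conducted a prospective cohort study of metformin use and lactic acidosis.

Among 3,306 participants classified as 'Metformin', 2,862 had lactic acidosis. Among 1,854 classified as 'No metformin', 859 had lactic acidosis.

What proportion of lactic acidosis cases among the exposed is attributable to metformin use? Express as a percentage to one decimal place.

From the description: a = 2862, b = 444, c = 859, d = 995.
Risk in exposed = 2862/3306 = 0.86570; risk in unexposed = 859/1854 = 0.46332.
RR = 0.86570/0.46332 = 1.86846
AR% = (RR − 1)/RR × 100 = (1.86846 − 1)/1.86846 × 100 = 46.4799%

46.5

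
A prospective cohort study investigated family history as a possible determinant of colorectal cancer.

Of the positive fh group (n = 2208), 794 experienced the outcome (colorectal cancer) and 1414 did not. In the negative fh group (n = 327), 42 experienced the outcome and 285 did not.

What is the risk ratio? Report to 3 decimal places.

From the description: a = 794, b = 1414, c = 42, d = 285.
Risk in exposed = 794/2208 = 0.35960; risk in unexposed = 42/327 = 0.12844.
RR = 0.35960 / 0.12844 = 2.79975
The risk among the exposed is 2.80 times that among the unexposed.

2.800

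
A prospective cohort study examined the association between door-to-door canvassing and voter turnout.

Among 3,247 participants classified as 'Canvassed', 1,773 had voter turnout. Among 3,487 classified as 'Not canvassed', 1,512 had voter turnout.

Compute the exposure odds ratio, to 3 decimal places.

1.571

From the description: a = 1773, b = 1474, c = 1512, d = 1975.
OR = (a·d)/(b·c) = (1773 × 1975) / (1474 × 1512) = 3501675 / 2228688 = 1.57118
The odds of voter turnout are about 1.57 times as high in the canvassed group.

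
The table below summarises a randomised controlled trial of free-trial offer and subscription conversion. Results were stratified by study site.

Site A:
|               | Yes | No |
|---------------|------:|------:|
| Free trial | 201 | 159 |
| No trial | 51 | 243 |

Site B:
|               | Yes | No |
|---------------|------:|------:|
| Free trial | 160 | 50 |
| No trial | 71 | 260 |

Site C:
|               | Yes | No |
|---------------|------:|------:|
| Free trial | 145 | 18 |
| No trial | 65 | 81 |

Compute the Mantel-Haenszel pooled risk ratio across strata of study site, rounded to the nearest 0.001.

RR_MH = Σ(aᵢ·n₀ᵢ/nᵢ) / Σ(cᵢ·n₁ᵢ/nᵢ), with n₁ᵢ = aᵢ+bᵢ (exposed), n₀ᵢ = cᵢ+dᵢ (unexposed), nᵢ = n₁ᵢ+n₀ᵢ.
Stratum 1 (Site A): n₁ = 360, n₀ = 294, n = 654; a·n₀/n = 201·294/654 = 90.3578; c·n₁/n = 51·360/654 = 28.0734
Stratum 2 (Site B): n₁ = 210, n₀ = 331, n = 541; a·n₀/n = 160·331/541 = 97.8928; c·n₁/n = 71·210/541 = 27.5601
Stratum 3 (Site C): n₁ = 163, n₀ = 146, n = 309; a·n₀/n = 145·146/309 = 68.5113; c·n₁/n = 65·163/309 = 34.2880
RR_MH = (90.3578 + 97.8928 + 68.5113) / (28.0734 + 27.5601 + 34.2880) = 256.7619 / 89.9215 = 2.85540

2.855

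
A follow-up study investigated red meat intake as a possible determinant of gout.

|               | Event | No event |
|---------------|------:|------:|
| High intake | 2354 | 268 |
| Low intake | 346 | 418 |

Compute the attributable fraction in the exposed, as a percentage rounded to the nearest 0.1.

49.6

Cells: a = 2354, b = 268, c = 346, d = 418.
Risk in exposed = 2354/2622 = 0.89779; risk in unexposed = 346/764 = 0.45288.
RR = 0.89779/0.45288 = 1.98240
AR% = (RR − 1)/RR × 100 = (1.98240 − 1)/1.98240 × 100 = 49.5561%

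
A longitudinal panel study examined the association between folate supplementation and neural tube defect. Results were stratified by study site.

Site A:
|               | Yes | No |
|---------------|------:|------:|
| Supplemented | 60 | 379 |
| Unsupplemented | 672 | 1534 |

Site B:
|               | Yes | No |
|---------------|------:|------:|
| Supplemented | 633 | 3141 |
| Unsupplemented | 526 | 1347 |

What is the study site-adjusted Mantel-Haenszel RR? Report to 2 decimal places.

0.56

RR_MH = Σ(aᵢ·n₀ᵢ/nᵢ) / Σ(cᵢ·n₁ᵢ/nᵢ), with n₁ᵢ = aᵢ+bᵢ (exposed), n₀ᵢ = cᵢ+dᵢ (unexposed), nᵢ = n₁ᵢ+n₀ᵢ.
Stratum 1 (Site A): n₁ = 439, n₀ = 2206, n = 2645; a·n₀/n = 60·2206/2645 = 50.0416; c·n₁/n = 672·439/2645 = 111.5342
Stratum 2 (Site B): n₁ = 3774, n₀ = 1873, n = 5647; a·n₀/n = 633·1873/5647 = 209.9538; c·n₁/n = 526·3774/5647 = 351.5360
RR_MH = (50.0416 + 209.9538) / (111.5342 + 351.5360) = 259.9954 / 463.0703 = 0.56146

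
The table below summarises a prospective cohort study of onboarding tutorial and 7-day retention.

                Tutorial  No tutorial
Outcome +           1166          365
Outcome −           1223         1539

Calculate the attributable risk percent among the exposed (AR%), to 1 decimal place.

Reading the table with exposure as columns: a = 1166 (Tutorial, case), b = 1223 (Tutorial, non-case), c = 365 (No tutorial, case), d = 1539.
Risk in exposed = 1166/2389 = 0.48807; risk in unexposed = 365/1904 = 0.19170.
RR = 0.48807/0.19170 = 2.54599
AR% = (RR − 1)/RR × 100 = (2.54599 − 1)/2.54599 × 100 = 60.7225%

60.7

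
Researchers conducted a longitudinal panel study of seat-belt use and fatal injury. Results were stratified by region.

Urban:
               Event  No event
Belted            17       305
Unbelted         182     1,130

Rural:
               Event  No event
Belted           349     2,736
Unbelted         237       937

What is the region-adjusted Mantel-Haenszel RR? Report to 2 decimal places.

RR_MH = Σ(aᵢ·n₀ᵢ/nᵢ) / Σ(cᵢ·n₁ᵢ/nᵢ), with n₁ᵢ = aᵢ+bᵢ (exposed), n₀ᵢ = cᵢ+dᵢ (unexposed), nᵢ = n₁ᵢ+n₀ᵢ.
Stratum 1 (Urban): n₁ = 322, n₀ = 1312, n = 1634; a·n₀/n = 17·1312/1634 = 13.6499; c·n₁/n = 182·322/1634 = 35.8654
Stratum 2 (Rural): n₁ = 3085, n₀ = 1174, n = 4259; a·n₀/n = 349·1174/4259 = 96.2024; c·n₁/n = 237·3085/4259 = 171.6706
RR_MH = (13.6499 + 96.2024) / (35.8654 + 171.6706) = 109.8523 / 207.5359 = 0.52932

0.53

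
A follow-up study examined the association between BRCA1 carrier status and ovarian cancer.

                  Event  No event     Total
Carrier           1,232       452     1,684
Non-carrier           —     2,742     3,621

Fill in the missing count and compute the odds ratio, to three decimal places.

The missing cell is in the unexposed row: 3621 − 2742 = 879.
So a = 1232, b = 452, c = 879, d = 2742.
OR = (a·d)/(b·c) = (1232 × 2742) / (452 × 879) = 3378144 / 397308 = 8.50258

8.503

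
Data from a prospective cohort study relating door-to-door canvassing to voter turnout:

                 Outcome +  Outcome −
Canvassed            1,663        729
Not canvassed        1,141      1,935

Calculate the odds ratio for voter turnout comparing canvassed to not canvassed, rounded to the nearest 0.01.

3.87

Cells: a = 1663, b = 729, c = 1141, d = 1935.
OR = (a·d)/(b·c) = (1663 × 1935) / (729 × 1141) = 3217905 / 831789 = 3.86866
The odds of voter turnout are about 3.87 times as high in the canvassed group.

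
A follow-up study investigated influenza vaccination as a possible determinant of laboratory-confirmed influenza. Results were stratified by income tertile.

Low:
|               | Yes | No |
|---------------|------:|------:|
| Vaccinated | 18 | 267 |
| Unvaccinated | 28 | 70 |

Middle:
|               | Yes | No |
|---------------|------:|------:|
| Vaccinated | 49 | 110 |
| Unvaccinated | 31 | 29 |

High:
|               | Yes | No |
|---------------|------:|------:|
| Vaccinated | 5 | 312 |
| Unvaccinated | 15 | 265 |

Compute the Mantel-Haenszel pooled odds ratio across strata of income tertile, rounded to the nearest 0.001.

0.279

OR_MH = Σ(aᵢdᵢ/nᵢ) / Σ(bᵢcᵢ/nᵢ), where nᵢ is the stratum total.
Stratum 1 (Low): n = 383; a·d/n = 18·70/383 = 3.2898; b·c/n = 267·28/383 = 19.5196
Stratum 2 (Middle): n = 219; a·d/n = 49·29/219 = 6.4886; b·c/n = 110·31/219 = 15.5708
Stratum 3 (High): n = 597; a·d/n = 5·265/597 = 2.2194; b·c/n = 312·15/597 = 7.8392
OR_MH = (3.2898 + 6.4886 + 2.2194) / (19.5196 + 15.5708 + 7.8392) = 11.9978 / 42.9296 = 0.27948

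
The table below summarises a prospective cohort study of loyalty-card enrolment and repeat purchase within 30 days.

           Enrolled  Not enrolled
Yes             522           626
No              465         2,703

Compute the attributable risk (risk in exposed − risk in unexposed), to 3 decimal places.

Reading the table with exposure as columns: a = 522 (Enrolled, case), b = 465 (Enrolled, non-case), c = 626 (Not enrolled, case), d = 2703.
Risk in exposed = 522/987 = 0.528875; risk in unexposed = 626/3329 = 0.188044.
Risk difference = 0.528875 − 0.188044 = 0.340831

0.341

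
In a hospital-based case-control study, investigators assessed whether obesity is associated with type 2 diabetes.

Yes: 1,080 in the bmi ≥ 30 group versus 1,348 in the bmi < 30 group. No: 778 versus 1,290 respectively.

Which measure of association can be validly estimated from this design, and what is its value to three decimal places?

From the description: a = 1080, b = 778, c = 1348, d = 1290.
This is a hospital-based case-control study: participants were sampled on outcome status, so risks in the source population cannot be estimated directly — relative risk is not valid here. The odds ratio is the appropriate measure.
OR = (a·d)/(b·c) = (1080 × 1290) / (778 × 1348) = 1393200 / 1048744 = 1.32845

1.328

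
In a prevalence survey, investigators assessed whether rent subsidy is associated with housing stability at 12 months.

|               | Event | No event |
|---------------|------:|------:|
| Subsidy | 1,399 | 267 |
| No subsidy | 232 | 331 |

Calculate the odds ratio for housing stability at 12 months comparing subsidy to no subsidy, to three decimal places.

Cells: a = 1399, b = 267, c = 232, d = 331.
OR = (a·d)/(b·c) = (1399 × 331) / (267 × 232) = 463069 / 61944 = 7.47561
The odds of housing stability at 12 months are about 7.48 times as high in the subsidy group.

7.476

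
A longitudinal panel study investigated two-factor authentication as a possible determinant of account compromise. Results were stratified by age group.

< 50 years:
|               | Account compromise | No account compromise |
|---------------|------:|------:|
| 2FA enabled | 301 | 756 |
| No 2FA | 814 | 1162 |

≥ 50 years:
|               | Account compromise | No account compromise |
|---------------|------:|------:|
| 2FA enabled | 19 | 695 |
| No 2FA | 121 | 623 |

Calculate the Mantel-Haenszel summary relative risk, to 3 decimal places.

0.600

RR_MH = Σ(aᵢ·n₀ᵢ/nᵢ) / Σ(cᵢ·n₁ᵢ/nᵢ), with n₁ᵢ = aᵢ+bᵢ (exposed), n₀ᵢ = cᵢ+dᵢ (unexposed), nᵢ = n₁ᵢ+n₀ᵢ.
Stratum 1 (< 50 years): n₁ = 1057, n₀ = 1976, n = 3033; a·n₀/n = 301·1976/3033 = 196.1015; c·n₁/n = 814·1057/3033 = 283.6789
Stratum 2 (≥ 50 years): n₁ = 714, n₀ = 744, n = 1458; a·n₀/n = 19·744/1458 = 9.6955; c·n₁/n = 121·714/1458 = 59.2551
RR_MH = (196.1015 + 9.6955) / (283.6789 + 59.2551) = 205.7970 / 342.9340 = 0.60011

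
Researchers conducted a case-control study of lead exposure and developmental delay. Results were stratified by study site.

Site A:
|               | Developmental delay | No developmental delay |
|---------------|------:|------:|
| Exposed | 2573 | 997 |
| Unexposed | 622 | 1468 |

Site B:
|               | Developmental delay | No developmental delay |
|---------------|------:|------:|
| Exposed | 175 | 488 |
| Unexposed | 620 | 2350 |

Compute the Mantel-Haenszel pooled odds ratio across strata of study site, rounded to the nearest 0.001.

4.048

OR_MH = Σ(aᵢdᵢ/nᵢ) / Σ(bᵢcᵢ/nᵢ), where nᵢ is the stratum total.
Stratum 1 (Site A): n = 5660; a·d/n = 2573·1468/5660 = 667.3435; b·c/n = 997·622/5660 = 109.5643
Stratum 2 (Site B): n = 3633; a·d/n = 175·2350/3633 = 113.1985; b·c/n = 488·620/3633 = 83.2810
OR_MH = (667.3435 + 113.1985) / (109.5643 + 83.2810) = 780.5419 / 192.8453 = 4.04750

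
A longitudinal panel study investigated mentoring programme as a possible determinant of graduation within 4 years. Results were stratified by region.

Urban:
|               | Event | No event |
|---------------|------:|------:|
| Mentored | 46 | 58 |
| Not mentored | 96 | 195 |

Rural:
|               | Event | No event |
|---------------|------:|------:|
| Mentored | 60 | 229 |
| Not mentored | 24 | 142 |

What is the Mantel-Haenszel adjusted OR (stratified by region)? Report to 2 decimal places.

1.58

OR_MH = Σ(aᵢdᵢ/nᵢ) / Σ(bᵢcᵢ/nᵢ), where nᵢ is the stratum total.
Stratum 1 (Urban): n = 395; a·d/n = 46·195/395 = 22.7089; b·c/n = 58·96/395 = 14.0962
Stratum 2 (Rural): n = 455; a·d/n = 60·142/455 = 18.7253; b·c/n = 229·24/455 = 12.0791
OR_MH = (22.7089 + 18.7253) / (14.0962 + 12.0791) = 41.4341 / 26.1753 = 1.58295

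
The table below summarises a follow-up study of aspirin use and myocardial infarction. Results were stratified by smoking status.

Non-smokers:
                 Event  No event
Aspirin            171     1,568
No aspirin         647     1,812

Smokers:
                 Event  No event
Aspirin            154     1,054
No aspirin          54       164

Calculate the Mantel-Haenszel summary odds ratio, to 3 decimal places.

OR_MH = Σ(aᵢdᵢ/nᵢ) / Σ(bᵢcᵢ/nᵢ), where nᵢ is the stratum total.
Stratum 1 (Non-smokers): n = 4198; a·d/n = 171·1812/4198 = 73.8094; b·c/n = 1568·647/4198 = 241.6617
Stratum 2 (Smokers): n = 1426; a·d/n = 154·164/1426 = 17.7111; b·c/n = 1054·54/1426 = 39.9130
OR_MH = (73.8094 + 17.7111) / (241.6617 + 39.9130) = 91.5205 / 281.5748 = 0.32503

0.325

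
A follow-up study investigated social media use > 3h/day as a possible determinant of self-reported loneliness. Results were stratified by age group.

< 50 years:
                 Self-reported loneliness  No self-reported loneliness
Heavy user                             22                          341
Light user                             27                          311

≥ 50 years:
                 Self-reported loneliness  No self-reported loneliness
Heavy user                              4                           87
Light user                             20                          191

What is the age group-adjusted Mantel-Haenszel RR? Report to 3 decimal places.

0.670

RR_MH = Σ(aᵢ·n₀ᵢ/nᵢ) / Σ(cᵢ·n₁ᵢ/nᵢ), with n₁ᵢ = aᵢ+bᵢ (exposed), n₀ᵢ = cᵢ+dᵢ (unexposed), nᵢ = n₁ᵢ+n₀ᵢ.
Stratum 1 (< 50 years): n₁ = 363, n₀ = 338, n = 701; a·n₀/n = 22·338/701 = 10.6077; c·n₁/n = 27·363/701 = 13.9815
Stratum 2 (≥ 50 years): n₁ = 91, n₀ = 211, n = 302; a·n₀/n = 4·211/302 = 2.7947; c·n₁/n = 20·91/302 = 6.0265
RR_MH = (10.6077 + 2.7947) / (13.9815 + 6.0265) = 13.4024 / 20.0079 = 0.66985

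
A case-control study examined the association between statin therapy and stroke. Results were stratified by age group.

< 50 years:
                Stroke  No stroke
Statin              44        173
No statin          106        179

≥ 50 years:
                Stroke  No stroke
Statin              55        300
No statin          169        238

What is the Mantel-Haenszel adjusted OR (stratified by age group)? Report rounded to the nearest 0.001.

0.319

OR_MH = Σ(aᵢdᵢ/nᵢ) / Σ(bᵢcᵢ/nᵢ), where nᵢ is the stratum total.
Stratum 1 (< 50 years): n = 502; a·d/n = 44·179/502 = 15.6892; b·c/n = 173·106/502 = 36.5299
Stratum 2 (≥ 50 years): n = 762; a·d/n = 55·238/762 = 17.1785; b·c/n = 300·169/762 = 66.5354
OR_MH = (15.6892 + 17.1785) / (36.5299 + 66.5354) = 32.8677 / 103.0653 = 0.31890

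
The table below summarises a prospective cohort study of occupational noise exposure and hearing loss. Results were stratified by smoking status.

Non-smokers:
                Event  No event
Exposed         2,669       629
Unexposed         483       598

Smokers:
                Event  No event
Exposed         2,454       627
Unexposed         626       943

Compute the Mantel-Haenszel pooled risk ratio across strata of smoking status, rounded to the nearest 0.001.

1.910

RR_MH = Σ(aᵢ·n₀ᵢ/nᵢ) / Σ(cᵢ·n₁ᵢ/nᵢ), with n₁ᵢ = aᵢ+bᵢ (exposed), n₀ᵢ = cᵢ+dᵢ (unexposed), nᵢ = n₁ᵢ+n₀ᵢ.
Stratum 1 (Non-smokers): n₁ = 3298, n₀ = 1081, n = 4379; a·n₀/n = 2669·1081/4379 = 658.8694; c·n₁/n = 483·3298/4379 = 363.7666
Stratum 2 (Smokers): n₁ = 3081, n₀ = 1569, n = 4650; a·n₀/n = 2454·1569/4650 = 828.0271; c·n₁/n = 626·3081/4650 = 414.7755
RR_MH = (658.8694 + 828.0271) / (363.7666 + 414.7755) = 1486.8965 / 778.5421 = 1.90985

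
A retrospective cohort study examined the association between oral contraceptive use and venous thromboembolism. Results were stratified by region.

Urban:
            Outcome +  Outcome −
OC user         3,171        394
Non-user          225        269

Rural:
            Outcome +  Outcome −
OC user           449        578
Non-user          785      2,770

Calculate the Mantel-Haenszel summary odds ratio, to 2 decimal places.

3.98

OR_MH = Σ(aᵢdᵢ/nᵢ) / Σ(bᵢcᵢ/nᵢ), where nᵢ is the stratum total.
Stratum 1 (Urban): n = 4059; a·d/n = 3171·269/4059 = 210.1500; b·c/n = 394·225/4059 = 21.8404
Stratum 2 (Rural): n = 4582; a·d/n = 449·2770/4582 = 271.4382; b·c/n = 578·785/4582 = 99.0244
OR_MH = (210.1500 + 271.4382) / (21.8404 + 99.0244) = 481.5883 / 120.8648 = 3.98452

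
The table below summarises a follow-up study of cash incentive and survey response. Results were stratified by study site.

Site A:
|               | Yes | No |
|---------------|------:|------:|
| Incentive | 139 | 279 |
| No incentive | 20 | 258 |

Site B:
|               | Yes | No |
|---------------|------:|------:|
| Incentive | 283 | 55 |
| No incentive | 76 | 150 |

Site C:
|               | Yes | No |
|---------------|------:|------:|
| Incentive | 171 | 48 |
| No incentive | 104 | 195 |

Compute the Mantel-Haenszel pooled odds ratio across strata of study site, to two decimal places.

OR_MH = Σ(aᵢdᵢ/nᵢ) / Σ(bᵢcᵢ/nᵢ), where nᵢ is the stratum total.
Stratum 1 (Site A): n = 696; a·d/n = 139·258/696 = 51.5259; b·c/n = 279·20/696 = 8.0172
Stratum 2 (Site B): n = 564; a·d/n = 283·150/564 = 75.2660; b·c/n = 55·76/564 = 7.4113
Stratum 3 (Site C): n = 518; a·d/n = 171·195/518 = 64.3726; b·c/n = 48·104/518 = 9.6371
OR_MH = (51.5259 + 75.2660 + 64.3726) / (8.0172 + 7.4113 + 9.6371) = 191.1644 / 25.0657 = 7.62655

7.63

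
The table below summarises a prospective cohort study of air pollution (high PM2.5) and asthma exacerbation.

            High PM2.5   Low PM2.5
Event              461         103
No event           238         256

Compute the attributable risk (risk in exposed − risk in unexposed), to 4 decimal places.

Reading the table with exposure as columns: a = 461 (High PM2.5, case), b = 238 (High PM2.5, non-case), c = 103 (Low PM2.5, case), d = 256.
Risk in exposed = 461/699 = 0.659514; risk in unexposed = 103/359 = 0.286908.
Risk difference = 0.659514 − 0.286908 = 0.372606

0.3726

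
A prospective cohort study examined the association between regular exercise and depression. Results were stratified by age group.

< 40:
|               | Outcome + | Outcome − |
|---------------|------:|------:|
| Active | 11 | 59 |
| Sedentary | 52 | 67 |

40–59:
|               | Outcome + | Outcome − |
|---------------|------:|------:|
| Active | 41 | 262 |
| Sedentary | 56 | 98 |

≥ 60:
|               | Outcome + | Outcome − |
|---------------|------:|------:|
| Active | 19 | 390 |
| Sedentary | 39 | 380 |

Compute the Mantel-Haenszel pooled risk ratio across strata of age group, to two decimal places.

0.40

RR_MH = Σ(aᵢ·n₀ᵢ/nᵢ) / Σ(cᵢ·n₁ᵢ/nᵢ), with n₁ᵢ = aᵢ+bᵢ (exposed), n₀ᵢ = cᵢ+dᵢ (unexposed), nᵢ = n₁ᵢ+n₀ᵢ.
Stratum 1 (< 40): n₁ = 70, n₀ = 119, n = 189; a·n₀/n = 11·119/189 = 6.9259; c·n₁/n = 52·70/189 = 19.2593
Stratum 2 (40–59): n₁ = 303, n₀ = 154, n = 457; a·n₀/n = 41·154/457 = 13.8162; c·n₁/n = 56·303/457 = 37.1291
Stratum 3 (≥ 60): n₁ = 409, n₀ = 419, n = 828; a·n₀/n = 19·419/828 = 9.6147; c·n₁/n = 39·409/828 = 19.2645
RR_MH = (6.9259 + 13.8162 + 9.6147) / (19.2593 + 37.1291 + 19.2645) = 30.3569 / 75.6529 = 0.40127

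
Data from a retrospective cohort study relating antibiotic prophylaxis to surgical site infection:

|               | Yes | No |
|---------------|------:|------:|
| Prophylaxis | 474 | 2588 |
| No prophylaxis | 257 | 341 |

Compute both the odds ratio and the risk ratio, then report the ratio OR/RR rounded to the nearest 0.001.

Cells: a = 474, b = 2588, c = 257, d = 341.
OR = (474·341)/(2588·257) = 161634/665116 = 0.24302
Risk in exposed = 474/3062 = 0.15480; risk in unexposed = 257/598 = 0.42977; RR = 0.36020
OR/RR = 0.24302 / 0.36020 = 0.67467
The outcome is not rare, so the OR lies further from 1 than the RR.

0.675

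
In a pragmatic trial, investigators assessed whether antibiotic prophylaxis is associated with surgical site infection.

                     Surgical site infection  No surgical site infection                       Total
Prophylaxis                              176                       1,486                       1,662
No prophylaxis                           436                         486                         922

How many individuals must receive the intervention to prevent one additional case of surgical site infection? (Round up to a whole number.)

3

Risk in treated group = 176/1662 = 0.10590; risk in control = 436/922 = 0.47289.
Absolute risk reduction = 0.47289 − 0.10590 = 0.36699
NNT = 1 / ARR = 1 / 0.36699 = 2.725 → round up → 3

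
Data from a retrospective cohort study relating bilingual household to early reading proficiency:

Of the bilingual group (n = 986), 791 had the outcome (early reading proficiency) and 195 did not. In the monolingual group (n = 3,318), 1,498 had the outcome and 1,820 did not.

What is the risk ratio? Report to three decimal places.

From the description: a = 791, b = 195, c = 1498, d = 1820.
Risk in exposed = 791/986 = 0.80223; risk in unexposed = 1498/3318 = 0.45148.
RR = 0.80223 / 0.45148 = 1.77690
The risk among the exposed is 1.78 times that among the unexposed.

1.777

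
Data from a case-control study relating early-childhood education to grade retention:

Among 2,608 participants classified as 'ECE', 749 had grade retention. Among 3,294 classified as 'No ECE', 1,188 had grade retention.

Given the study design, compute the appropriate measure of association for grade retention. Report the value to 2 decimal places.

From the description: a = 749, b = 1859, c = 1188, d = 2106.
This is a case-control study: participants were sampled on outcome status, so risks in the source population cannot be estimated directly — relative risk is not valid here. The odds ratio is the appropriate measure.
OR = (a·d)/(b·c) = (749 × 2106) / (1859 × 1188) = 1577394 / 2208492 = 0.71424

0.71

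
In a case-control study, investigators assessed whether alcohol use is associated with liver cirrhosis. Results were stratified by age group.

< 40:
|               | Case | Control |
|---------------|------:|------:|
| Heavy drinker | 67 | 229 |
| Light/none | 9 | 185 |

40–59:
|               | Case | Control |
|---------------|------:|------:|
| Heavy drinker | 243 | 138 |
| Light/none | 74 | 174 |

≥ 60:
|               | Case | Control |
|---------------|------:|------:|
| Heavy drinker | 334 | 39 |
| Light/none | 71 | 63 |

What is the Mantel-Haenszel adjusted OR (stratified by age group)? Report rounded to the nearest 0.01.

OR_MH = Σ(aᵢdᵢ/nᵢ) / Σ(bᵢcᵢ/nᵢ), where nᵢ is the stratum total.
Stratum 1 (< 40): n = 490; a·d/n = 67·185/490 = 25.2959; b·c/n = 229·9/490 = 4.2061
Stratum 2 (40–59): n = 629; a·d/n = 243·174/629 = 67.2210; b·c/n = 138·74/629 = 16.2353
Stratum 3 (≥ 60): n = 507; a·d/n = 334·63/507 = 41.5030; b·c/n = 39·71/507 = 5.4615
OR_MH = (25.2959 + 67.2210 + 41.5030) / (4.2061 + 16.2353 + 5.4615) = 134.0199 / 25.9030 = 5.17392

5.17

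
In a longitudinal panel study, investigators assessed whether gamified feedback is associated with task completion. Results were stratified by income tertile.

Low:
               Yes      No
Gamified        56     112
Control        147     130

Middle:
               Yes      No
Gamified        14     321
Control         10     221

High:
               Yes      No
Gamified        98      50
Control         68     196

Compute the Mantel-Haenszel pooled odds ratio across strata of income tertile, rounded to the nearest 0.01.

OR_MH = Σ(aᵢdᵢ/nᵢ) / Σ(bᵢcᵢ/nᵢ), where nᵢ is the stratum total.
Stratum 1 (Low): n = 445; a·d/n = 56·130/445 = 16.3596; b·c/n = 112·147/445 = 36.9978
Stratum 2 (Middle): n = 566; a·d/n = 14·221/566 = 5.4664; b·c/n = 321·10/566 = 5.6714
Stratum 3 (High): n = 412; a·d/n = 98·196/412 = 46.6214; b·c/n = 50·68/412 = 8.2524
OR_MH = (16.3596 + 5.4664 + 46.6214) / (36.9978 + 5.6714 + 8.2524) = 68.4473 / 50.9216 = 1.34417

1.34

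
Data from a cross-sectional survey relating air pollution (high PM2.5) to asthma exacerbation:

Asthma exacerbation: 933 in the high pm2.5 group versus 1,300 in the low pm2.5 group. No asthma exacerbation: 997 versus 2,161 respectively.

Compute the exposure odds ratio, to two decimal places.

From the description: a = 933, b = 997, c = 1300, d = 2161.
OR = (a·d)/(b·c) = (933 × 2161) / (997 × 1300) = 2016213 / 1296100 = 1.55560
The odds of asthma exacerbation are about 1.56 times as high in the high pm2.5 group.

1.56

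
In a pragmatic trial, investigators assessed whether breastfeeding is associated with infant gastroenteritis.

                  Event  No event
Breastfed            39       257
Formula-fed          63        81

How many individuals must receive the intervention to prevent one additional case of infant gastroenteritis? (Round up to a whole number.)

4

Risk in treated group = 39/296 = 0.13176; risk in control = 63/144 = 0.43750.
Absolute risk reduction = 0.43750 − 0.13176 = 0.30574
NNT = 1 / ARR = 1 / 0.30574 = 3.271 → round up → 4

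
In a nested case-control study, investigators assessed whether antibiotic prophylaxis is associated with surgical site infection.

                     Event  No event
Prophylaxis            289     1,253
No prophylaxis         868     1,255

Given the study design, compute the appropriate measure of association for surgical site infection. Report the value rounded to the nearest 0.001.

0.333

Cells: a = 289, b = 1253, c = 868, d = 1255.
This is a nested case-control study: participants were sampled on outcome status, so risks in the source population cannot be estimated directly — relative risk is not valid here. The odds ratio is the appropriate measure.
OR = (a·d)/(b·c) = (289 × 1255) / (1253 × 868) = 362695 / 1087604 = 0.33348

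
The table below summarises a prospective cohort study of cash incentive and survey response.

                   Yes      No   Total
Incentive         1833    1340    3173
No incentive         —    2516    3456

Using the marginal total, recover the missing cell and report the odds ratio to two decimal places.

The missing cell is in the unexposed row: 3456 − 2516 = 940.
So a = 1833, b = 1340, c = 940, d = 2516.
OR = (a·d)/(b·c) = (1833 × 2516) / (1340 × 940) = 4611828 / 1259600 = 3.66134

3.66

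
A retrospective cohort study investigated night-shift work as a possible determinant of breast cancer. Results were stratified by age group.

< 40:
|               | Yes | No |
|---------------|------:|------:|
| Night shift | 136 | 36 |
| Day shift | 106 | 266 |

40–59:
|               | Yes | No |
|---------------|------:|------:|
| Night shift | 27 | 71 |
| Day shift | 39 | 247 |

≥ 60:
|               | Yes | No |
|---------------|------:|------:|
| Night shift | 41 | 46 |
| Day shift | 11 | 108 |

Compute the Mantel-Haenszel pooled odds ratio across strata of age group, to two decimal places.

OR_MH = Σ(aᵢdᵢ/nᵢ) / Σ(bᵢcᵢ/nᵢ), where nᵢ is the stratum total.
Stratum 1 (< 40): n = 544; a·d/n = 136·266/544 = 66.5000; b·c/n = 36·106/544 = 7.0147
Stratum 2 (40–59): n = 384; a·d/n = 27·247/384 = 17.3672; b·c/n = 71·39/384 = 7.2109
Stratum 3 (≥ 60): n = 206; a·d/n = 41·108/206 = 21.4951; b·c/n = 46·11/206 = 2.4563
OR_MH = (66.5000 + 17.3672 + 21.4951) / (7.0147 + 7.2109 + 2.4563) = 105.3623 / 16.6820 = 6.31595

6.32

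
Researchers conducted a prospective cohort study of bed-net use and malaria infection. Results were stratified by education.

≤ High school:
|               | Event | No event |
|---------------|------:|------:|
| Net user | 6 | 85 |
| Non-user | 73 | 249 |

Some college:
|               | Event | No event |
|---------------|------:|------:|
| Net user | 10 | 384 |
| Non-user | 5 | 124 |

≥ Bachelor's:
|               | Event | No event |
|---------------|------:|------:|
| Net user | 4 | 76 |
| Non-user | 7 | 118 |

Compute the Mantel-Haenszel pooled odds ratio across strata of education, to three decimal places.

0.389

OR_MH = Σ(aᵢdᵢ/nᵢ) / Σ(bᵢcᵢ/nᵢ), where nᵢ is the stratum total.
Stratum 1 (≤ High school): n = 413; a·d/n = 6·249/413 = 3.6174; b·c/n = 85·73/413 = 15.0242
Stratum 2 (Some college): n = 523; a·d/n = 10·124/523 = 2.3709; b·c/n = 384·5/523 = 3.6711
Stratum 3 (≥ Bachelor's): n = 205; a·d/n = 4·118/205 = 2.3024; b·c/n = 76·7/205 = 2.5951
OR_MH = (3.6174 + 2.3709 + 2.3024) / (15.0242 + 3.6711 + 2.5951) = 8.2908 / 21.2905 = 0.38941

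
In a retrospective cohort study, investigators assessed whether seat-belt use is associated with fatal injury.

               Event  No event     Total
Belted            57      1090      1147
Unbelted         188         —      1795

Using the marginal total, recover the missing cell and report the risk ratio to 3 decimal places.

0.474

The missing cell is in the unexposed row: 1795 − 188 = 1607.
So a = 57, b = 1090, c = 188, d = 1607.
RR = [a/(a+b)] / [c/(c+d)] = (57/1147) / (188/1795) = 0.04969/0.10474 = 0.47448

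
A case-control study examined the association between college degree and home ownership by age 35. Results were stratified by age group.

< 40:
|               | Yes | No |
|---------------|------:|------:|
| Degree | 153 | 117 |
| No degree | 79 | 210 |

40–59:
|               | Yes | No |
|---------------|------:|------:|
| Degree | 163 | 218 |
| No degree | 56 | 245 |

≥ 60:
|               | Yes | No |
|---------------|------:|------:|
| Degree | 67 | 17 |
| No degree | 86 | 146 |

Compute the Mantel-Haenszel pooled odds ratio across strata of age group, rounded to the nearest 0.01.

OR_MH = Σ(aᵢdᵢ/nᵢ) / Σ(bᵢcᵢ/nᵢ), where nᵢ is the stratum total.
Stratum 1 (< 40): n = 559; a·d/n = 153·210/559 = 57.4776; b·c/n = 117·79/559 = 16.5349
Stratum 2 (40–59): n = 682; a·d/n = 163·245/682 = 58.5557; b·c/n = 218·56/682 = 17.9003
Stratum 3 (≥ 60): n = 316; a·d/n = 67·146/316 = 30.9557; b·c/n = 17·86/316 = 4.6266
OR_MH = (57.4776 + 58.5557 + 30.9557) / (16.5349 + 17.9003 + 4.6266) = 146.9891 / 39.0618 = 3.76299

3.76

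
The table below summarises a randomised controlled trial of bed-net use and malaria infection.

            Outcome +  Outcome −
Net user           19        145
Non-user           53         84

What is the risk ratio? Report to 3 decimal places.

0.299

Cells: a = 19, b = 145, c = 53, d = 84.
Risk in exposed = 19/164 = 0.11585; risk in unexposed = 53/137 = 0.38686.
RR = 0.11585 / 0.38686 = 0.29947
The risk is 70% lower among the exposed than among the unexposed.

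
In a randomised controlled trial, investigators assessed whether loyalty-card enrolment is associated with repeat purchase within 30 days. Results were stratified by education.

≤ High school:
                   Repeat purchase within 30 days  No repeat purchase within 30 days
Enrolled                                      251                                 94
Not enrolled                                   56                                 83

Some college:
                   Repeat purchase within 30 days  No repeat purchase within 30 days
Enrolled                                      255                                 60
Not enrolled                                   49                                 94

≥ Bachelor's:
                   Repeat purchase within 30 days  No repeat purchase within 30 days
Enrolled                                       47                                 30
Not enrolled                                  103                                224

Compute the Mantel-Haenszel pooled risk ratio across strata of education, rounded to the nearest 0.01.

2.03

RR_MH = Σ(aᵢ·n₀ᵢ/nᵢ) / Σ(cᵢ·n₁ᵢ/nᵢ), with n₁ᵢ = aᵢ+bᵢ (exposed), n₀ᵢ = cᵢ+dᵢ (unexposed), nᵢ = n₁ᵢ+n₀ᵢ.
Stratum 1 (≤ High school): n₁ = 345, n₀ = 139, n = 484; a·n₀/n = 251·139/484 = 72.0847; c·n₁/n = 56·345/484 = 39.9174
Stratum 2 (Some college): n₁ = 315, n₀ = 143, n = 458; a·n₀/n = 255·143/458 = 79.6179; c·n₁/n = 49·315/458 = 33.7009
Stratum 3 (≥ Bachelor's): n₁ = 77, n₀ = 327, n = 404; a·n₀/n = 47·327/404 = 38.0421; c·n₁/n = 103·77/404 = 19.6312
RR_MH = (72.0847 + 79.6179 + 38.0421) / (39.9174 + 33.7009 + 19.6312) = 189.7447 / 93.2494 = 2.03481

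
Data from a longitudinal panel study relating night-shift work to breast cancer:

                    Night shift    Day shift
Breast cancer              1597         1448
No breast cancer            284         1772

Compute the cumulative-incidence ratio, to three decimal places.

1.888

Reading the table with exposure as columns: a = 1597 (Night shift, case), b = 284 (Night shift, non-case), c = 1448 (Day shift, case), d = 1772.
Risk in exposed = 1597/1881 = 0.84902; risk in unexposed = 1448/3220 = 0.44969.
RR = 0.84902 / 0.44969 = 1.88801
The risk among the exposed is 1.89 times that among the unexposed.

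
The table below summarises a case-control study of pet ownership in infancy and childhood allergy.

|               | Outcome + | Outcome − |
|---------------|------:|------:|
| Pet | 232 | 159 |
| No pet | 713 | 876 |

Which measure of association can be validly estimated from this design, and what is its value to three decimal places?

1.793

Cells: a = 232, b = 159, c = 713, d = 876.
This is a case-control study: participants were sampled on outcome status, so risks in the source population cannot be estimated directly — relative risk is not valid here. The odds ratio is the appropriate measure.
OR = (a·d)/(b·c) = (232 × 876) / (159 × 713) = 203232 / 113367 = 1.79269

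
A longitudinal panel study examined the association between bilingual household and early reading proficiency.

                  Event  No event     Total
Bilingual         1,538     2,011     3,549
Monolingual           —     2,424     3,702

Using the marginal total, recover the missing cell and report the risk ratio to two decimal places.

1.26

The missing cell is in the unexposed row: 3702 − 2424 = 1278.
So a = 1538, b = 2011, c = 1278, d = 2424.
RR = [a/(a+b)] / [c/(c+d)] = (1538/3549) / (1278/3702) = 0.43336/0.34522 = 1.25532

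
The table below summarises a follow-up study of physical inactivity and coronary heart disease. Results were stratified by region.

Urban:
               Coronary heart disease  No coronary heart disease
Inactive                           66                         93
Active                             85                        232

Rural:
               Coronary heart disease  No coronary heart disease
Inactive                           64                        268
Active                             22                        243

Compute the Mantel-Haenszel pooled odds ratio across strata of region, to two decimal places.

OR_MH = Σ(aᵢdᵢ/nᵢ) / Σ(bᵢcᵢ/nᵢ), where nᵢ is the stratum total.
Stratum 1 (Urban): n = 476; a·d/n = 66·232/476 = 32.1681; b·c/n = 93·85/476 = 16.6071
Stratum 2 (Rural): n = 597; a·d/n = 64·243/597 = 26.0503; b·c/n = 268·22/597 = 9.8760
OR_MH = (32.1681 + 26.0503) / (16.6071 + 9.8760) = 58.2183 / 26.4832 = 2.19831

2.20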